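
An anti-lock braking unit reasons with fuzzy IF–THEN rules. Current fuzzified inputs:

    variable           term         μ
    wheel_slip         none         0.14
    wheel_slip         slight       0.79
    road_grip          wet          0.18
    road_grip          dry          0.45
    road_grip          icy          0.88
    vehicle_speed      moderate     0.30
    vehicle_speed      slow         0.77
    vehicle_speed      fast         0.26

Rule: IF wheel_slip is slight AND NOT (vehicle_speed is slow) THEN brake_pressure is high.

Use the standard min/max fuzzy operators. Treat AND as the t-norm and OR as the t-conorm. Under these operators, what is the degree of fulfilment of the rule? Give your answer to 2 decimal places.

0.23

firing strength: slight=0.79, ¬slow=1−0.77=0.23; AND[min(a, b)] → w = 0.23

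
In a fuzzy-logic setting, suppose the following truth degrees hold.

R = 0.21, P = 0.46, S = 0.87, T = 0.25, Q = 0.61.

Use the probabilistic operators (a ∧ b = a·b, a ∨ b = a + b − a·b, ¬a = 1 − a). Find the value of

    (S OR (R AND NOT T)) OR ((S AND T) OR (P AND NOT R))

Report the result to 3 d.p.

0.945

NOT T = 1 − 0.2500 = 0.7500
R AND NOT T = a·b on (0.2100, 0.7500) = 0.1575
S OR (R AND NOT T) = a + b − a·b on (0.8700, 0.1575) = 0.8905
S AND T = a·b on (0.8700, 0.2500) = 0.2175
NOT R = 1 − 0.2100 = 0.7900
P AND NOT R = a·b on (0.4600, 0.7900) = 0.3634
(S AND T) OR (P AND NOT R) = a + b − a·b on (0.2175, 0.3634) = 0.5019
(S OR (R AND NOT T)) OR ((S AND T) OR (P AND NOT R)) = a + b − a·b on (0.8905, 0.5019) = 0.9454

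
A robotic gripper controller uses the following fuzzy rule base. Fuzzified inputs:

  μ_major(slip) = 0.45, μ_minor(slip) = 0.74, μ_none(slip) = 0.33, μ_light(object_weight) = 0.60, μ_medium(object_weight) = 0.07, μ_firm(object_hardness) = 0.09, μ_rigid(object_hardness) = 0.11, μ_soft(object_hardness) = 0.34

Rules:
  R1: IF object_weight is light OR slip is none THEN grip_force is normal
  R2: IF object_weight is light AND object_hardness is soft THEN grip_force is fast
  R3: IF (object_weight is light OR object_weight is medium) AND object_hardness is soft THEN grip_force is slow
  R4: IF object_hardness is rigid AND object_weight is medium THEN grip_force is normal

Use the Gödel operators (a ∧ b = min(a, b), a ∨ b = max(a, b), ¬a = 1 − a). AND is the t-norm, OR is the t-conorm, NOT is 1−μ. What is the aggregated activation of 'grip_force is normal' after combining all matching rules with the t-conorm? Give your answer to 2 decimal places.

R1: light=0.60, none=0.33; OR[max(a, b)] → w = 0.60
R2: light=0.60, soft=0.34; AND[min(a, b)] → w = 0.34
R3: (light=0.60 OR medium=0.07) = 0.60; AND[min(a, b)] with soft=0.34 → w = 0.34
R4: rigid=0.11, medium=0.07; AND[min(a, b)] → w = 0.07
Rules with consequent 'normal': {R1, R4} → strengths 0.60, 0.07
Aggregate via t-conorm [max(a, b)]: 0.60

0.60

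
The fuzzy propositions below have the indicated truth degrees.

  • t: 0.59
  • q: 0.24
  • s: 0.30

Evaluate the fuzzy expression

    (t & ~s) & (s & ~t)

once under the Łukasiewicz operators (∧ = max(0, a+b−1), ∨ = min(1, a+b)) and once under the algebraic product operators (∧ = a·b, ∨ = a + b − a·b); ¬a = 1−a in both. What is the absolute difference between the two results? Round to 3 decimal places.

0.051

Under Łukasiewicz:
  ~s = 1 − 0.30 = 0.70
  t & ~s = max(0, a+b−1) on (0.59, 0.70) = 0.29
  ~t = 1 − 0.59 = 0.41
  s & ~t = max(0, a+b−1) on (0.30, 0.41) = 0.00
  (t & ~s) & (s & ~t) = max(0, a+b−1) on (0.29, 0.00) = 0.00
  → value = 0.0000
Under algebraic product:
  ~s = 1 − 0.3000 = 0.7000
  t & ~s = a·b on (0.5900, 0.7000) = 0.4130
  ~t = 1 − 0.5900 = 0.4100
  s & ~t = a·b on (0.3000, 0.4100) = 0.1230
  (t & ~s) & (s & ~t) = a·b on (0.4130, 0.1230) = 0.0508
  → value = 0.0508
|0.0000 − 0.0508| = 0.051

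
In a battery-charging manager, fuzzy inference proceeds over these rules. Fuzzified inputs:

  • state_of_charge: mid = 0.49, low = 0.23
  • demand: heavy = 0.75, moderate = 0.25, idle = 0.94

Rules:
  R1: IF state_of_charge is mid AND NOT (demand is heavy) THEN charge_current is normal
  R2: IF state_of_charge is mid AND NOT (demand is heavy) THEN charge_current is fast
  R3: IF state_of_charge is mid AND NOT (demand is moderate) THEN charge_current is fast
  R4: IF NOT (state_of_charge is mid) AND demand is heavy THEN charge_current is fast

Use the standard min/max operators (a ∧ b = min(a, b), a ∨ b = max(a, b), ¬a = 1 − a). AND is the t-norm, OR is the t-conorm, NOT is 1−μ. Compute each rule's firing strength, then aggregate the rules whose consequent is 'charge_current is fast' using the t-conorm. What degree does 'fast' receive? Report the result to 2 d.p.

0.51

R1: mid=0.49, ¬heavy=1−0.75=0.25; AND[min(a, b)] → w = 0.25
R2: mid=0.49, ¬heavy=1−0.75=0.25; AND[min(a, b)] → w = 0.25
R3: mid=0.49, ¬moderate=1−0.25=0.75; AND[min(a, b)] → w = 0.49
R4: ¬mid=1−0.49=0.51, heavy=0.75; AND[min(a, b)] → w = 0.51
Rules with consequent 'fast': {R2, R3, R4} → strengths 0.25, 0.49, 0.51
Aggregate via t-conorm [max(a, b)]: 0.51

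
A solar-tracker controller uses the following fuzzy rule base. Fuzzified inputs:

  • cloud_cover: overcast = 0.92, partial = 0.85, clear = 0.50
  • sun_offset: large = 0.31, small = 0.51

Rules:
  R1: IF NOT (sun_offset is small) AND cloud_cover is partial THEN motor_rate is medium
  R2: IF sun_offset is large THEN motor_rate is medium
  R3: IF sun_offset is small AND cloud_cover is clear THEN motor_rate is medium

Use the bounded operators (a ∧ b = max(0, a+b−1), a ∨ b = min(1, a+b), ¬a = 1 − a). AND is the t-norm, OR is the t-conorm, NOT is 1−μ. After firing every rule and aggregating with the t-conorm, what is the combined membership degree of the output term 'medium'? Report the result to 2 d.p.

R1: ¬small=1−0.51=0.49, partial=0.85; AND[max(0, a+b−1)] → w = 0.34
R2: large=0.31 → w = 0.31
R3: small=0.51, clear=0.50; AND[max(0, a+b−1)] → w = 0.01
Rules with consequent 'medium': {R1, R2, R3} → strengths 0.34, 0.31, 0.01
Aggregate via t-conorm [min(1, a+b)]: 0.66

0.66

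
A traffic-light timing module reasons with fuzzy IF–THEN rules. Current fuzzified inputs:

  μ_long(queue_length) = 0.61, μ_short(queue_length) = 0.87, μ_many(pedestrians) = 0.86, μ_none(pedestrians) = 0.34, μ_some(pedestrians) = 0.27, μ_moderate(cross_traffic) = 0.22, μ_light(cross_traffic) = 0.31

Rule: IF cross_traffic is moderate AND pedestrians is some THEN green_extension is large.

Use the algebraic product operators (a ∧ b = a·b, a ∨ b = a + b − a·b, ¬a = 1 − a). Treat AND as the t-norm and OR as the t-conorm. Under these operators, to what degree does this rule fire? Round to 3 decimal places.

0.059

firing strength: moderate=0.22, some=0.27; AND[a·b] → w = 0.0594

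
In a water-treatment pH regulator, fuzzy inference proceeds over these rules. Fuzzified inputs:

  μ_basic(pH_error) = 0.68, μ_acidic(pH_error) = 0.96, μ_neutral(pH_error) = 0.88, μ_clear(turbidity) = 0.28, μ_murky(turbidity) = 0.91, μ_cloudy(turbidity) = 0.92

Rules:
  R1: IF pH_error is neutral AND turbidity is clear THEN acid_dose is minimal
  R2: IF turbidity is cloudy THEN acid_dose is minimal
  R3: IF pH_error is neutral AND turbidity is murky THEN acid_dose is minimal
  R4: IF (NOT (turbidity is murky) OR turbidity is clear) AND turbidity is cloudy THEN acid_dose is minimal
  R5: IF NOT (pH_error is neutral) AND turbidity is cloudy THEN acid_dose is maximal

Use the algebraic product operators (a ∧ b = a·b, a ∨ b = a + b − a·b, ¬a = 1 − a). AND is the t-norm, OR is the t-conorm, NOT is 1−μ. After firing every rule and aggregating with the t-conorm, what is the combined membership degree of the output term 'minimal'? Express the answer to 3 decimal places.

0.992

R1: neutral=0.88, clear=0.28; AND[a·b] → w = 0.2464
R2: cloudy=0.92 → w = 0.9200
R3: neutral=0.88, murky=0.91; AND[a·b] → w = 0.8008
R4: (¬murky=1−0.91=0.09 OR clear=0.28) = 0.3448; AND[a·b] with cloudy=0.92 → w = 0.3172
R5: ¬neutral=1−0.88=0.12, cloudy=0.92; AND[a·b] → w = 0.1104
Rules with consequent 'minimal': {R1, R2, R3, R4} → strengths 0.2464, 0.9200, 0.8008, 0.3172
Aggregate via t-conorm [a + b − a·b]: 0.9918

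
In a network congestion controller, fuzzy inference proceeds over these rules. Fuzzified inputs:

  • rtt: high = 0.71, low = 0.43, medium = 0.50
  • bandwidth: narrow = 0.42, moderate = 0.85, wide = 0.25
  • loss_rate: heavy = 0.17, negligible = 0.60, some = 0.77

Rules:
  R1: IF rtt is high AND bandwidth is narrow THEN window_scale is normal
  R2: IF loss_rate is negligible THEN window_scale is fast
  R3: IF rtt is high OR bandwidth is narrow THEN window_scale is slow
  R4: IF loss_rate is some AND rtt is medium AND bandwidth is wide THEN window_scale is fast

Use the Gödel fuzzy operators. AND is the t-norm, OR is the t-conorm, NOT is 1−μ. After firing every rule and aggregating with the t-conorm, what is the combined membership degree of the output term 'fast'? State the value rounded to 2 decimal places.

0.60

R1: high=0.71, narrow=0.42; AND[min(a, b)] → w = 0.42
R2: negligible=0.60 → w = 0.60
R3: high=0.71, narrow=0.42; OR[max(a, b)] → w = 0.71
R4: some=0.77, medium=0.50, wide=0.25; AND[min(a, b)] → w = 0.25
Rules with consequent 'fast': {R2, R4} → strengths 0.60, 0.25
Aggregate via t-conorm [max(a, b)]: 0.60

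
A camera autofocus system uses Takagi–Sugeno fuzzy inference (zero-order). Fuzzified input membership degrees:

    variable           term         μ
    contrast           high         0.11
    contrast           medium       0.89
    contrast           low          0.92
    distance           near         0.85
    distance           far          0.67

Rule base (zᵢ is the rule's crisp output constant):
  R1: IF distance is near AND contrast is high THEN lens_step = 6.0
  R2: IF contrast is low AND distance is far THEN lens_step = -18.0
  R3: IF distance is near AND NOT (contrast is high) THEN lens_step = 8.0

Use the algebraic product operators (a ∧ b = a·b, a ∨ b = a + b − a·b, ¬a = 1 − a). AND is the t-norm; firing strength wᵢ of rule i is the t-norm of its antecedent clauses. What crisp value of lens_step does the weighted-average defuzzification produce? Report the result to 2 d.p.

-3.06

R1 (z=6.0): near=0.85, high=0.11; AND[a·b] → w = 0.0935
R2 (z=-18.0): low=0.92, far=0.67; AND[a·b] → w = 0.6164
R3 (z=8.0): near=0.85, ¬high=1−0.11=0.89; AND[a·b] → w = 0.7565
Weighted average = (0.0935·6.0 + 0.6164·-18.0 + 0.7565·8.0) / (0.0935 + 0.6164 + 0.7565)
  = -4.4822 / 1.4664 = -3.06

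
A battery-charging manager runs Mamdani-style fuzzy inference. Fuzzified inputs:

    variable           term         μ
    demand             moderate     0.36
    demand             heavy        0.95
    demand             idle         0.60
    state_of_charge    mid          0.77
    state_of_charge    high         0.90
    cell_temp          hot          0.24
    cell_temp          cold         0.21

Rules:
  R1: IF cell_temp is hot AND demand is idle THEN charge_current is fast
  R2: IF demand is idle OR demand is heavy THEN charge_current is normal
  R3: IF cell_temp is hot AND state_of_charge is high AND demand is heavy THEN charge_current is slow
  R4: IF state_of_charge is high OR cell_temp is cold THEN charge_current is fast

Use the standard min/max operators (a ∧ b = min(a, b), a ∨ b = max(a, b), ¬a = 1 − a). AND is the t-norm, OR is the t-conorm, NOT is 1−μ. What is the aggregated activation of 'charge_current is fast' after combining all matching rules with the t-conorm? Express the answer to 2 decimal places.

0.90

R1: hot=0.24, idle=0.60; AND[min(a, b)] → w = 0.24
R2: idle=0.60, heavy=0.95; OR[max(a, b)] → w = 0.95
R3: hot=0.24, high=0.90, heavy=0.95; AND[min(a, b)] → w = 0.24
R4: high=0.90, cold=0.21; OR[max(a, b)] → w = 0.90
Rules with consequent 'fast': {R1, R4} → strengths 0.24, 0.90
Aggregate via t-conorm [max(a, b)]: 0.90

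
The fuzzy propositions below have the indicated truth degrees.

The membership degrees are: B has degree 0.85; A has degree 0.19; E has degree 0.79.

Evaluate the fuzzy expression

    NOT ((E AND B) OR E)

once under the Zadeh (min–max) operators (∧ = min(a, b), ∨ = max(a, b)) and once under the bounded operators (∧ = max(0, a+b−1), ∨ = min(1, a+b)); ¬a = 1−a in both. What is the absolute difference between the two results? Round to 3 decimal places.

Under Zadeh (min–max):
  E AND B = min(a, b) on (0.79, 0.85) = 0.79
  (E AND B) OR E = max(a, b) on (0.79, 0.79) = 0.79
  NOT ((E AND B) OR E) = 1 − 0.79 = 0.21
  → value = 0.2100
Under bounded:
  E AND B = max(0, a+b−1) on (0.79, 0.85) = 0.64
  (E AND B) OR E = min(1, a+b) on (0.64, 0.79) = 1.00
  NOT ((E AND B) OR E) = 1 − 1.00 = 0.00
  → value = 0.0000
|0.2100 − 0.0000| = 0.210

0.210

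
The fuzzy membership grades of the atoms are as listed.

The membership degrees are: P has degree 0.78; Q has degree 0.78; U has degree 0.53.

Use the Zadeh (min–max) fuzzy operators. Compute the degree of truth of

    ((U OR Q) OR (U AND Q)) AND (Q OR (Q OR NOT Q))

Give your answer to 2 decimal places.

U OR Q = max(a, b) on (0.53, 0.78) = 0.78
U AND Q = min(a, b) on (0.53, 0.78) = 0.53
(U OR Q) OR (U AND Q) = max(a, b) on (0.78, 0.53) = 0.78
NOT Q = 1 − 0.78 = 0.22
Q OR NOT Q = max(a, b) on (0.78, 0.22) = 0.78
Q OR (Q OR NOT Q) = max(a, b) on (0.78, 0.78) = 0.78
((U OR Q) OR (U AND Q)) AND (Q OR (Q OR NOT Q)) = min(a, b) on (0.78, 0.78) = 0.78

0.78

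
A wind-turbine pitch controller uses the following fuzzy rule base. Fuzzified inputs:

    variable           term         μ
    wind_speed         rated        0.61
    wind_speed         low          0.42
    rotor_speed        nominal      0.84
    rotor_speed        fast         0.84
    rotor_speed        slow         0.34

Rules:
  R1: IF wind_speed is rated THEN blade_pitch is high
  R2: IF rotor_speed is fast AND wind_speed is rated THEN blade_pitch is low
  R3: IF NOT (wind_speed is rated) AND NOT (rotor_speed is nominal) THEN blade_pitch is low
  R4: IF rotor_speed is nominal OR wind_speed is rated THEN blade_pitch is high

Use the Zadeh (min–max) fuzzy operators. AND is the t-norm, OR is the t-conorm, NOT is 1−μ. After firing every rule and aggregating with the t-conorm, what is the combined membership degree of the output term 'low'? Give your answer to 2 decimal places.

R1: rated=0.61 → w = 0.61
R2: fast=0.84, rated=0.61; AND[min(a, b)] → w = 0.61
R3: ¬rated=1−0.61=0.39, ¬nominal=1−0.84=0.16; AND[min(a, b)] → w = 0.16
R4: nominal=0.84, rated=0.61; OR[max(a, b)] → w = 0.84
Rules with consequent 'low': {R2, R3} → strengths 0.61, 0.16
Aggregate via t-conorm [max(a, b)]: 0.61

0.61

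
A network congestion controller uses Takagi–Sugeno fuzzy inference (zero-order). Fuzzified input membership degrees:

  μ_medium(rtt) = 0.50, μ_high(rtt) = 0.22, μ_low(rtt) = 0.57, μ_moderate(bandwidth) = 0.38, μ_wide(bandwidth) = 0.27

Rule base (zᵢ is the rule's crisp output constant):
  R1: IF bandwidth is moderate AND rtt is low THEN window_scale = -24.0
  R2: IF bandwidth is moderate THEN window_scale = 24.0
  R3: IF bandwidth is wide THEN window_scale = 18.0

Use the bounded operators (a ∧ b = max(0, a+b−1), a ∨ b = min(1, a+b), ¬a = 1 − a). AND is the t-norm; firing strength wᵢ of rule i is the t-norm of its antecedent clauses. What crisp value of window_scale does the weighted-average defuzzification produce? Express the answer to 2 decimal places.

21.51

R1 (z=-24.0): moderate=0.38, low=0.57; AND[max(0, a+b−1)] → w = 0.00
R2 (z=24.0): moderate=0.38 → w = 0.38
R3 (z=18.0): wide=0.27 → w = 0.27
Weighted average = (0.00·-24.0 + 0.38·24.0 + 0.27·18.0) / (0.00 + 0.38 + 0.27)
  = 13.9800 / 0.6500 = 21.51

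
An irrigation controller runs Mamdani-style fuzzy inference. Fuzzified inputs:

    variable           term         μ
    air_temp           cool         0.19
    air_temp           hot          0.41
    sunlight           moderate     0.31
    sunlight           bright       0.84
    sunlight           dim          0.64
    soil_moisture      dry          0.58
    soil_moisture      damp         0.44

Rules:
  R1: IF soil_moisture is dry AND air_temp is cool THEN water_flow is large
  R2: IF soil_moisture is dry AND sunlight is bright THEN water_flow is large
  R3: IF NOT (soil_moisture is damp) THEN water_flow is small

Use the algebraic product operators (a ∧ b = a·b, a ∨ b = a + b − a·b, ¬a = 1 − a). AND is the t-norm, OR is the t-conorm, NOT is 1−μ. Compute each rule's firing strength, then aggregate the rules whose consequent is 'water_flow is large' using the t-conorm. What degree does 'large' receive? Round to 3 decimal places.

0.544

R1: dry=0.58, cool=0.19; AND[a·b] → w = 0.1102
R2: dry=0.58, bright=0.84; AND[a·b] → w = 0.4872
R3: ¬damp=1−0.44=0.56 → w = 0.5600
Rules with consequent 'large': {R1, R2} → strengths 0.1102, 0.4872
Aggregate via t-conorm [a + b − a·b]: 0.5437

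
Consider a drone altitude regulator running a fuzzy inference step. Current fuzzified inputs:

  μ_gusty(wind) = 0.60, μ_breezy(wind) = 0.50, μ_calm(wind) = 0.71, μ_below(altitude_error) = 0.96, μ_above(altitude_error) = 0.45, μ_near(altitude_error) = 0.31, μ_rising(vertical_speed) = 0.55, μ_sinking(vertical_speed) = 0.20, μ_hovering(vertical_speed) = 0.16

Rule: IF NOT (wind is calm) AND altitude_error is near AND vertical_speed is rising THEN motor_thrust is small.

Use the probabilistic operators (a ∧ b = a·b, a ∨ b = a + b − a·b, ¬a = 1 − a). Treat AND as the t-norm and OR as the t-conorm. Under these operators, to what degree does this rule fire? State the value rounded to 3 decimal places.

firing strength: ¬calm=1−0.71=0.29, near=0.31, rising=0.55; AND[a·b] → w = 0.0494

0.049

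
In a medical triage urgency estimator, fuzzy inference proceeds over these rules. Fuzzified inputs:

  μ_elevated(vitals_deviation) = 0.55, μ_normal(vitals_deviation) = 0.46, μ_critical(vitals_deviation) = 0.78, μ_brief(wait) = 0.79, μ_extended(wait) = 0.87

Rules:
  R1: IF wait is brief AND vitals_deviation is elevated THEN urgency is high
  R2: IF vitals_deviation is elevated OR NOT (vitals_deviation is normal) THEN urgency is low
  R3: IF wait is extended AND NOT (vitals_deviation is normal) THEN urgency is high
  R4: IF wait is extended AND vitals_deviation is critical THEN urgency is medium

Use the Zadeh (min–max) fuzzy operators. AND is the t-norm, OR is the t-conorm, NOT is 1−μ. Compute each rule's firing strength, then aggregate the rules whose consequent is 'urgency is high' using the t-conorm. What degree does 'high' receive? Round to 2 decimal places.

0.55

R1: brief=0.79, elevated=0.55; AND[min(a, b)] → w = 0.55
R2: elevated=0.55, ¬normal=1−0.46=0.54; OR[max(a, b)] → w = 0.55
R3: extended=0.87, ¬normal=1−0.46=0.54; AND[min(a, b)] → w = 0.54
R4: extended=0.87, critical=0.78; AND[min(a, b)] → w = 0.78
Rules with consequent 'high': {R1, R3} → strengths 0.55, 0.54
Aggregate via t-conorm [max(a, b)]: 0.55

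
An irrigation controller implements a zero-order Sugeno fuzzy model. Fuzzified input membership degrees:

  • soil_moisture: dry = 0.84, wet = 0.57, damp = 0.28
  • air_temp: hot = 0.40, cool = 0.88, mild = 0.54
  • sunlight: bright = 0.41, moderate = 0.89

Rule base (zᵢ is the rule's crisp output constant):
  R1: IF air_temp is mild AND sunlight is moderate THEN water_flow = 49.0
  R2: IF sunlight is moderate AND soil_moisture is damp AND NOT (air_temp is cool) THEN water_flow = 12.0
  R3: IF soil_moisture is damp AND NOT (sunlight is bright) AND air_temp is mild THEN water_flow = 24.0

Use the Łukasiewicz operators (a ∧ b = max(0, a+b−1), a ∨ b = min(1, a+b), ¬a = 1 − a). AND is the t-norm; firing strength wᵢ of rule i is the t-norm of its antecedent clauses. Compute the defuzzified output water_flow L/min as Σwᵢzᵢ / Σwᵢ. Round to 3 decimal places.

R1 (z=49.0): mild=0.54, moderate=0.89; AND[max(0, a+b−1)] → w = 0.43
R2 (z=12.0): moderate=0.89, damp=0.28, ¬cool=1−0.88=0.12; AND[max(0, a+b−1)] → w = 0.00
R3 (z=24.0): damp=0.28, ¬bright=1−0.41=0.59, mild=0.54; AND[max(0, a+b−1)] → w = 0.00
Weighted average = (0.43·49.0 + 0.00·12.0 + 0.00·24.0) / (0.43 + 0.00 + 0.00)
  = 21.0700 / 0.4300 = 49.000

49.000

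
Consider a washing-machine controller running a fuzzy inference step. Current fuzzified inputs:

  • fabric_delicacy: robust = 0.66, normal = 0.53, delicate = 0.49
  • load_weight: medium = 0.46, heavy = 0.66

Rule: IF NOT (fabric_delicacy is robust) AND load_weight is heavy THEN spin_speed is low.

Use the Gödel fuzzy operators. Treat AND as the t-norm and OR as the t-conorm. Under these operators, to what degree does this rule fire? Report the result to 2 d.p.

firing strength: ¬robust=1−0.66=0.34, heavy=0.66; AND[min(a, b)] → w = 0.34

0.34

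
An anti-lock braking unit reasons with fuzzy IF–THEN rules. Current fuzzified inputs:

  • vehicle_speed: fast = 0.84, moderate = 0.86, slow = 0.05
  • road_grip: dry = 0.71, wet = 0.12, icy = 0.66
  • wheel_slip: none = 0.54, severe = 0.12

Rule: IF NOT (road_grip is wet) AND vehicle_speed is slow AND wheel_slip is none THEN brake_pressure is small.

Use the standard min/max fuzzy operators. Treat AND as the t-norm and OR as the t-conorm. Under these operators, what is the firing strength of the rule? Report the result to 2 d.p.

0.05

firing strength: ¬wet=1−0.12=0.88, slow=0.05, none=0.54; AND[min(a, b)] → w = 0.05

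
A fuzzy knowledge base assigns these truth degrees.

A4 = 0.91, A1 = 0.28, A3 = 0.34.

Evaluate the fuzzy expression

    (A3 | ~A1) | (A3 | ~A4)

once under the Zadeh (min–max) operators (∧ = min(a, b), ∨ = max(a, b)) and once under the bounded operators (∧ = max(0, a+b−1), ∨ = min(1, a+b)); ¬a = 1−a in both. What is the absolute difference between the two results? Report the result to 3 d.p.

0.280

Under Zadeh (min–max):
  ~A1 = 1 − 0.28 = 0.72
  A3 | ~A1 = max(a, b) on (0.34, 0.72) = 0.72
  ~A4 = 1 − 0.91 = 0.09
  A3 | ~A4 = max(a, b) on (0.34, 0.09) = 0.34
  (A3 | ~A1) | (A3 | ~A4) = max(a, b) on (0.72, 0.34) = 0.72
  → value = 0.7200
Under bounded:
  ~A1 = 1 − 0.28 = 0.72
  A3 | ~A1 = min(1, a+b) on (0.34, 0.72) = 1.00
  ~A4 = 1 − 0.91 = 0.09
  A3 | ~A4 = min(1, a+b) on (0.34, 0.09) = 0.43
  (A3 | ~A1) | (A3 | ~A4) = min(1, a+b) on (1.00, 0.43) = 1.00
  → value = 1.0000
|0.7200 − 1.0000| = 0.280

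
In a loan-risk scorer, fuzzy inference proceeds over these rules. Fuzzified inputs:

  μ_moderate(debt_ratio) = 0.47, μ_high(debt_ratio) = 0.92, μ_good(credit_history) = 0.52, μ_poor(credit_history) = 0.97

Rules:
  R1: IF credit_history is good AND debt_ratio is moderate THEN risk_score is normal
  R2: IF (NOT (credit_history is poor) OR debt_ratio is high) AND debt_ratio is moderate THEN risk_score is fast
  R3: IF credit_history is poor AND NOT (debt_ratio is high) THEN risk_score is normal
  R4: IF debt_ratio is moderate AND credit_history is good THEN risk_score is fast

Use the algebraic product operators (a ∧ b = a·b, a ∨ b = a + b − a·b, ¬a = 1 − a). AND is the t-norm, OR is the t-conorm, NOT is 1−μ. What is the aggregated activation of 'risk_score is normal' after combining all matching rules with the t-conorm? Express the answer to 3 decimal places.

R1: good=0.52, moderate=0.47; AND[a·b] → w = 0.2444
R2: (¬poor=1−0.97=0.03 OR high=0.92) = 0.9224; AND[a·b] with moderate=0.47 → w = 0.4335
R3: poor=0.97, ¬high=1−0.92=0.08; AND[a·b] → w = 0.0776
R4: moderate=0.47, good=0.52; AND[a·b] → w = 0.2444
Rules with consequent 'normal': {R1, R3} → strengths 0.2444, 0.0776
Aggregate via t-conorm [a + b − a·b]: 0.3030

0.303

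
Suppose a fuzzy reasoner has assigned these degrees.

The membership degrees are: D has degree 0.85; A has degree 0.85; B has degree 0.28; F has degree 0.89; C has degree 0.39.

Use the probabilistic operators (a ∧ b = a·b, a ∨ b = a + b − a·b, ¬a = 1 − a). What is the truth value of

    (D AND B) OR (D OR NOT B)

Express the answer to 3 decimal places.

0.968

D AND B = a·b on (0.8500, 0.2800) = 0.2380
NOT B = 1 − 0.2800 = 0.7200
D OR NOT B = a + b − a·b on (0.8500, 0.7200) = 0.9580
(D AND B) OR (D OR NOT B) = a + b − a·b on (0.2380, 0.9580) = 0.9680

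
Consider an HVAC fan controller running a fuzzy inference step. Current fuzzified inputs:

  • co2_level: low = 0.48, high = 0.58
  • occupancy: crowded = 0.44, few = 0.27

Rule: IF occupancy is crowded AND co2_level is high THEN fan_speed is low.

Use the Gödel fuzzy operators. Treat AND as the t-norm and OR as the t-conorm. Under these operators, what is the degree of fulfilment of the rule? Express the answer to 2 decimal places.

firing strength: crowded=0.44, high=0.58; AND[min(a, b)] → w = 0.44

0.44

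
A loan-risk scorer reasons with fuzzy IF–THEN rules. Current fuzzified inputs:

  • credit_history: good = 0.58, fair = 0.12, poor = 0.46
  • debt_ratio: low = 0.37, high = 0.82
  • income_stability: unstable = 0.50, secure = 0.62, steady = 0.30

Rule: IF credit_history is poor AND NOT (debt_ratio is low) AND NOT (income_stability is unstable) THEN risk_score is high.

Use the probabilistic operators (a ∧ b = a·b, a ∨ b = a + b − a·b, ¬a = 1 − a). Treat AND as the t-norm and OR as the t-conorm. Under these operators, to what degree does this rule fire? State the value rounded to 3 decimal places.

firing strength: poor=0.46, ¬low=1−0.37=0.63, ¬unstable=1−0.50=0.50; AND[a·b] → w = 0.1449

0.145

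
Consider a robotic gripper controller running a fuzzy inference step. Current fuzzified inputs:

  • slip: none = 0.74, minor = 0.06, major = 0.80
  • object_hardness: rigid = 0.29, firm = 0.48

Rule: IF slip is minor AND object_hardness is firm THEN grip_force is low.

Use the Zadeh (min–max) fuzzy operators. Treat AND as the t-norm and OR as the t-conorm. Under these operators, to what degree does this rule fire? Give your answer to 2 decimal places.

0.06

firing strength: minor=0.06, firm=0.48; AND[min(a, b)] → w = 0.06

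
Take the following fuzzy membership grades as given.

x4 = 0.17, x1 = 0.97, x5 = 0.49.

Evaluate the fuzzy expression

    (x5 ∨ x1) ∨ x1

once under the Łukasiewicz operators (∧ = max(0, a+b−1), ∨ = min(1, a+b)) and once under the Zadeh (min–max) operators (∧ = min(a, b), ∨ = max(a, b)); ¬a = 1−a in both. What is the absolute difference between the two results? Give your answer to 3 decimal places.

Under Łukasiewicz:
  x5 ∨ x1 = min(1, a+b) on (0.49, 0.97) = 1.00
  (x5 ∨ x1) ∨ x1 = min(1, a+b) on (1.00, 0.97) = 1.00
  → value = 1.0000
Under Zadeh (min–max):
  x5 ∨ x1 = max(a, b) on (0.49, 0.97) = 0.97
  (x5 ∨ x1) ∨ x1 = max(a, b) on (0.97, 0.97) = 0.97
  → value = 0.9700
|1.0000 − 0.9700| = 0.030

0.030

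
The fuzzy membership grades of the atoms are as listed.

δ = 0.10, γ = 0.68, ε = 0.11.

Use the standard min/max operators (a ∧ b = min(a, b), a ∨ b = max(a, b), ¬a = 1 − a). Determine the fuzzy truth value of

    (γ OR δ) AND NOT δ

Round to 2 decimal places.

0.68

γ OR δ = max(a, b) on (0.68, 0.10) = 0.68
NOT δ = 1 − 0.10 = 0.90
(γ OR δ) AND NOT δ = min(a, b) on (0.68, 0.90) = 0.68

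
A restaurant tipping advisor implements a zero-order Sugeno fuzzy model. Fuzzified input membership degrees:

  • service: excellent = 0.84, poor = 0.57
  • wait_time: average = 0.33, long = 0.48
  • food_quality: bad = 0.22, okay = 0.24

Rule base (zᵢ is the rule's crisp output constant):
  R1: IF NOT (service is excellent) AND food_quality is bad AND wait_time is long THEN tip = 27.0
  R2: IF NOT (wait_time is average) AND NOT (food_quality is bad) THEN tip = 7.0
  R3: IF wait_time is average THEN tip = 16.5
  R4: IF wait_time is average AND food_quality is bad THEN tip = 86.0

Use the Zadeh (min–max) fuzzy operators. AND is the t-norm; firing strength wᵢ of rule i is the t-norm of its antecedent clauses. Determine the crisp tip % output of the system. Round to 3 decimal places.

24.185

R1 (z=27.0): ¬excellent=1−0.84=0.16, bad=0.22, long=0.48; AND[min(a, b)] → w = 0.16
R2 (z=7.0): ¬average=1−0.33=0.67, ¬bad=1−0.22=0.78; AND[min(a, b)] → w = 0.67
R3 (z=16.5): average=0.33 → w = 0.33
R4 (z=86.0): average=0.33, bad=0.22; AND[min(a, b)] → w = 0.22
Weighted average = (0.16·27.0 + 0.67·7.0 + 0.33·16.5 + 0.22·86.0) / (0.16 + 0.67 + 0.33 + 0.22)
  = 33.3750 / 1.3800 = 24.185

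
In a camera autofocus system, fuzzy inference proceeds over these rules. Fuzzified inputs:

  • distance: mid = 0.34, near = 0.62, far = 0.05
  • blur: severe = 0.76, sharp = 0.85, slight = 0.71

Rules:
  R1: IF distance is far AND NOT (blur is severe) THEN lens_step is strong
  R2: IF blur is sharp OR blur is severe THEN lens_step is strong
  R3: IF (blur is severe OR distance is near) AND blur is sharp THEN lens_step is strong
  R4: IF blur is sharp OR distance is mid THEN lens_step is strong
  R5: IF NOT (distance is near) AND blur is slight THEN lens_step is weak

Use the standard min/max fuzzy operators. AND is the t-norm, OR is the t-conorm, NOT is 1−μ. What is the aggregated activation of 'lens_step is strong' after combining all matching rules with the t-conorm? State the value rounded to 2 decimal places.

R1: far=0.05, ¬severe=1−0.76=0.24; AND[min(a, b)] → w = 0.05
R2: sharp=0.85, severe=0.76; OR[max(a, b)] → w = 0.85
R3: (severe=0.76 OR near=0.62) = 0.76; AND[min(a, b)] with sharp=0.85 → w = 0.76
R4: sharp=0.85, mid=0.34; OR[max(a, b)] → w = 0.85
R5: ¬near=1−0.62=0.38, slight=0.71; AND[min(a, b)] → w = 0.38
Rules with consequent 'strong': {R1, R2, R3, R4} → strengths 0.05, 0.85, 0.76, 0.85
Aggregate via t-conorm [max(a, b)]: 0.85

0.85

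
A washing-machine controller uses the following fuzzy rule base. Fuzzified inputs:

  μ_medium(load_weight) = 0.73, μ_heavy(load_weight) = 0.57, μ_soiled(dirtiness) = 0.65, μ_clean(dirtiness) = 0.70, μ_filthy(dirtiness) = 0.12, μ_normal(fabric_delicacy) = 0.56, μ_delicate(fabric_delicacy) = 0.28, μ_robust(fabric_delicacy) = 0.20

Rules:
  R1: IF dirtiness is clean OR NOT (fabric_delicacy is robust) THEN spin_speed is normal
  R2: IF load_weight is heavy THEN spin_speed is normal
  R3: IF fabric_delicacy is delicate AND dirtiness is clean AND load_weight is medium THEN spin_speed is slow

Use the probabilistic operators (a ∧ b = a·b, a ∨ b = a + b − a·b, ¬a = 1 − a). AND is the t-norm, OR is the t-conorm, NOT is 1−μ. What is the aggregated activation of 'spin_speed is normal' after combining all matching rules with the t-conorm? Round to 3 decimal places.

0.974

R1: clean=0.70, ¬robust=1−0.20=0.80; OR[a + b − a·b] → w = 0.9400
R2: heavy=0.57 → w = 0.5700
R3: delicate=0.28, clean=0.70, medium=0.73; AND[a·b] → w = 0.1431
Rules with consequent 'normal': {R1, R2} → strengths 0.9400, 0.5700
Aggregate via t-conorm [a + b − a·b]: 0.9742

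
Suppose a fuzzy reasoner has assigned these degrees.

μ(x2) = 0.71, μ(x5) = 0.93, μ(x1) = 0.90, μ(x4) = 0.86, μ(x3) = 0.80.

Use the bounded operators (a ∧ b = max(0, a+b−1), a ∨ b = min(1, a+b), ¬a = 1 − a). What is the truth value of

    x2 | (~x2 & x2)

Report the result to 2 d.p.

0.71

~x2 = 1 − 0.71 = 0.29
~x2 & x2 = max(0, a+b−1) on (0.29, 0.71) = 0.00
x2 | (~x2 & x2) = min(1, a+b) on (0.71, 0.00) = 0.71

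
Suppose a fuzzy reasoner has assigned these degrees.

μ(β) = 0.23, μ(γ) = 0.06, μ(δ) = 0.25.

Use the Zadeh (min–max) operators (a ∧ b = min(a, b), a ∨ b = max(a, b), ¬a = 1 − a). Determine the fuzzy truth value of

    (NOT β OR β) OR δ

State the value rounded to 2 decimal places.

0.77

NOT β = 1 − 0.23 = 0.77
NOT β OR β = max(a, b) on (0.77, 0.23) = 0.77
(NOT β OR β) OR δ = max(a, b) on (0.77, 0.25) = 0.77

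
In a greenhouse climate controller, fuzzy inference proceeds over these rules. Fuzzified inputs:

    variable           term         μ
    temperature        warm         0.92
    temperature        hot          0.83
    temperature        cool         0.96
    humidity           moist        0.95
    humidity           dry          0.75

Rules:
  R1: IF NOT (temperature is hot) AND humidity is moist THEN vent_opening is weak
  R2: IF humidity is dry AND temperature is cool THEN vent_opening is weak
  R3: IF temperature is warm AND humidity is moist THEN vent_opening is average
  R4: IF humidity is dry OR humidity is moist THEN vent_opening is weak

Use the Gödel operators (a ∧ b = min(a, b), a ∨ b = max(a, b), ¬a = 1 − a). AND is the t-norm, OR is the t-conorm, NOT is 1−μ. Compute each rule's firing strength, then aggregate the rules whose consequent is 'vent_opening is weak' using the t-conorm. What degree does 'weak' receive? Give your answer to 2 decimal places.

R1: ¬hot=1−0.83=0.17, moist=0.95; AND[min(a, b)] → w = 0.17
R2: dry=0.75, cool=0.96; AND[min(a, b)] → w = 0.75
R3: warm=0.92, moist=0.95; AND[min(a, b)] → w = 0.92
R4: dry=0.75, moist=0.95; OR[max(a, b)] → w = 0.95
Rules with consequent 'weak': {R1, R2, R4} → strengths 0.17, 0.75, 0.95
Aggregate via t-conorm [max(a, b)]: 0.95

0.95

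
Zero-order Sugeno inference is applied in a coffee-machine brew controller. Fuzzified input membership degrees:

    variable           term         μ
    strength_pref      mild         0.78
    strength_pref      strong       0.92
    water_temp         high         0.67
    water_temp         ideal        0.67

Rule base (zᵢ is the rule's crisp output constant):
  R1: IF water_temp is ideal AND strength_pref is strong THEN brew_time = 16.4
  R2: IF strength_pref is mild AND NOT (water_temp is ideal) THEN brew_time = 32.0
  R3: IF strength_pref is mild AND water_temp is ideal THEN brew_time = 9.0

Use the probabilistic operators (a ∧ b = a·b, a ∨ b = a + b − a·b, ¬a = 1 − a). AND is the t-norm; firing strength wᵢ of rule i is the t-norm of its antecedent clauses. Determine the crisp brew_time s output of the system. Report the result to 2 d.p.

R1 (z=16.4): ideal=0.67, strong=0.92; AND[a·b] → w = 0.6164
R2 (z=32.0): mild=0.78, ¬ideal=1−0.67=0.33; AND[a·b] → w = 0.2574
R3 (z=9.0): mild=0.78, ideal=0.67; AND[a·b] → w = 0.5226
Weighted average = (0.6164·16.4 + 0.2574·32.0 + 0.5226·9.0) / (0.6164 + 0.2574 + 0.5226)
  = 23.0492 / 1.3964 = 16.51

16.51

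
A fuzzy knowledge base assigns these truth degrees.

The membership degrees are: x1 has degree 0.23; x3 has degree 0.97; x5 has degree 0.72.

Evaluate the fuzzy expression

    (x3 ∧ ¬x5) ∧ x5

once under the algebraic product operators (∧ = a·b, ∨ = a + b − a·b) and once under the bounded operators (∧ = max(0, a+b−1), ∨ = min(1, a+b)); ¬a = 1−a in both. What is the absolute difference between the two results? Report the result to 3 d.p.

0.196

Under algebraic product:
  ¬x5 = 1 − 0.7200 = 0.2800
  x3 ∧ ¬x5 = a·b on (0.9700, 0.2800) = 0.2716
  (x3 ∧ ¬x5) ∧ x5 = a·b on (0.2716, 0.7200) = 0.1956
  → value = 0.1956
Under bounded:
  ¬x5 = 1 − 0.72 = 0.28
  x3 ∧ ¬x5 = max(0, a+b−1) on (0.97, 0.28) = 0.25
  (x3 ∧ ¬x5) ∧ x5 = max(0, a+b−1) on (0.25, 0.72) = 0.00
  → value = 0.0000
|0.1956 − 0.0000| = 0.196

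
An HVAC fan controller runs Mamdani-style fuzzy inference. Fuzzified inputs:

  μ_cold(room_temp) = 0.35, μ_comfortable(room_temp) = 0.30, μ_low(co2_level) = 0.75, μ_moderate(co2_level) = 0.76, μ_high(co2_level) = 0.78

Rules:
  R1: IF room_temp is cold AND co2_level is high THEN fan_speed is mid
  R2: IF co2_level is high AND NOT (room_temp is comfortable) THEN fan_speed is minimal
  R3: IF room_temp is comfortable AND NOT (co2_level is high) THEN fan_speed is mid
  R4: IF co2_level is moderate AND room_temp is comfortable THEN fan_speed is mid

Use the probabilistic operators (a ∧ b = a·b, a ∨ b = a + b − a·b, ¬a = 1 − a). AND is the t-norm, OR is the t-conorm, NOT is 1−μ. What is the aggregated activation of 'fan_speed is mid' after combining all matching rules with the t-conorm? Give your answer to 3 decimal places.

R1: cold=0.35, high=0.78; AND[a·b] → w = 0.2730
R2: high=0.78, ¬comfortable=1−0.30=0.70; AND[a·b] → w = 0.5460
R3: comfortable=0.30, ¬high=1−0.78=0.22; AND[a·b] → w = 0.0660
R4: moderate=0.76, comfortable=0.30; AND[a·b] → w = 0.2280
Rules with consequent 'mid': {R1, R3, R4} → strengths 0.2730, 0.0660, 0.2280
Aggregate via t-conorm [a + b − a·b]: 0.4758

0.476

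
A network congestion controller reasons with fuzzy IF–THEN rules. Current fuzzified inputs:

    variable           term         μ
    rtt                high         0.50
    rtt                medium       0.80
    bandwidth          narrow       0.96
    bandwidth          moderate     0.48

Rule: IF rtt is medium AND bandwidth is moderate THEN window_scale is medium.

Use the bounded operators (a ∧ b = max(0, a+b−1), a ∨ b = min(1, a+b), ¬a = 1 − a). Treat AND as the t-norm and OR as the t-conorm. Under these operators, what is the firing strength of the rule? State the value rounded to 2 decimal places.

firing strength: medium=0.80, moderate=0.48; AND[max(0, a+b−1)] → w = 0.28

0.28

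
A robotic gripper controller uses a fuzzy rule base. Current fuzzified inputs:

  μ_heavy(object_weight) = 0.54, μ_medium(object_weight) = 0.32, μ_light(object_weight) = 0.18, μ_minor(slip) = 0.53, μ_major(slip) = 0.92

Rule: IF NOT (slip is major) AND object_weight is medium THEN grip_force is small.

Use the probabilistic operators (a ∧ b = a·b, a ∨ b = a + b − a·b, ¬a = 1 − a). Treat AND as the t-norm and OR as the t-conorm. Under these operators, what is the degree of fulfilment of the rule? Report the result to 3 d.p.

0.026

firing strength: ¬major=1−0.92=0.08, medium=0.32; AND[a·b] → w = 0.0256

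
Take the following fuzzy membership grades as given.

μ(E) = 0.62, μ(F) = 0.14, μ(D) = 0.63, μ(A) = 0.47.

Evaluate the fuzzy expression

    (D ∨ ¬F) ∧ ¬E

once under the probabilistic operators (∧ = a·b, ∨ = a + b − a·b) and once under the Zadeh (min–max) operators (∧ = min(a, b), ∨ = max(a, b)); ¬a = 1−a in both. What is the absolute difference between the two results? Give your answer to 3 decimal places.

Under probabilistic:
  ¬F = 1 − 0.1400 = 0.8600
  D ∨ ¬F = a + b − a·b on (0.6300, 0.8600) = 0.9482
  ¬E = 1 − 0.6200 = 0.3800
  (D ∨ ¬F) ∧ ¬E = a·b on (0.9482, 0.3800) = 0.3603
  → value = 0.3603
Under Zadeh (min–max):
  ¬F = 1 − 0.14 = 0.86
  D ∨ ¬F = max(a, b) on (0.63, 0.86) = 0.86
  ¬E = 1 − 0.62 = 0.38
  (D ∨ ¬F) ∧ ¬E = min(a, b) on (0.86, 0.38) = 0.38
  → value = 0.3800
|0.3603 − 0.3800| = 0.020

0.020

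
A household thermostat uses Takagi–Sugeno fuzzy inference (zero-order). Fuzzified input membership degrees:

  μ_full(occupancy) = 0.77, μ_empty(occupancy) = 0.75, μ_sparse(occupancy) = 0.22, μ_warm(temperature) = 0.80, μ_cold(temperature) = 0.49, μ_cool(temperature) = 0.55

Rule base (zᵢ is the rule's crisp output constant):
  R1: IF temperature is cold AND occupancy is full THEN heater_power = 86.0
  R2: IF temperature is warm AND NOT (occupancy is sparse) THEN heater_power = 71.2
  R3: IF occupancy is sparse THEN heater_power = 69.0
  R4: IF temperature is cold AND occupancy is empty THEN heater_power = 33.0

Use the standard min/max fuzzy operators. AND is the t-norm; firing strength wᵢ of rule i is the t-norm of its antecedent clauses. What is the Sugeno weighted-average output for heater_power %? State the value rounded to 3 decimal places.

R1 (z=86.0): cold=0.49, full=0.77; AND[min(a, b)] → w = 0.49
R2 (z=71.2): warm=0.80, ¬sparse=1−0.22=0.78; AND[min(a, b)] → w = 0.78
R3 (z=69.0): sparse=0.22 → w = 0.22
R4 (z=33.0): cold=0.49, empty=0.75; AND[min(a, b)] → w = 0.49
Weighted average = (0.49·86.0 + 0.78·71.2 + 0.22·69.0 + 0.49·33.0) / (0.49 + 0.78 + 0.22 + 0.49)
  = 129.0260 / 1.9800 = 65.165

65.165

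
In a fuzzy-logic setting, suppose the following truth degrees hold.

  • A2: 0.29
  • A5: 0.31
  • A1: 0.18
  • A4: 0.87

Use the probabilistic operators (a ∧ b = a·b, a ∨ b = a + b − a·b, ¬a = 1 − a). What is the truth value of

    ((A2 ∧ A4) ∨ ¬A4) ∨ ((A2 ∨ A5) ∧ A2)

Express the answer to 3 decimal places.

0.446

A2 ∧ A4 = a·b on (0.2900, 0.8700) = 0.2523
¬A4 = 1 − 0.8700 = 0.1300
(A2 ∧ A4) ∨ ¬A4 = a + b − a·b on (0.2523, 0.1300) = 0.3495
A2 ∨ A5 = a + b − a·b on (0.2900, 0.3100) = 0.5101
(A2 ∨ A5) ∧ A2 = a·b on (0.5101, 0.2900) = 0.1479
((A2 ∧ A4) ∨ ¬A4) ∨ ((A2 ∨ A5) ∧ A2) = a + b − a·b on (0.3495, 0.1479) = 0.4457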